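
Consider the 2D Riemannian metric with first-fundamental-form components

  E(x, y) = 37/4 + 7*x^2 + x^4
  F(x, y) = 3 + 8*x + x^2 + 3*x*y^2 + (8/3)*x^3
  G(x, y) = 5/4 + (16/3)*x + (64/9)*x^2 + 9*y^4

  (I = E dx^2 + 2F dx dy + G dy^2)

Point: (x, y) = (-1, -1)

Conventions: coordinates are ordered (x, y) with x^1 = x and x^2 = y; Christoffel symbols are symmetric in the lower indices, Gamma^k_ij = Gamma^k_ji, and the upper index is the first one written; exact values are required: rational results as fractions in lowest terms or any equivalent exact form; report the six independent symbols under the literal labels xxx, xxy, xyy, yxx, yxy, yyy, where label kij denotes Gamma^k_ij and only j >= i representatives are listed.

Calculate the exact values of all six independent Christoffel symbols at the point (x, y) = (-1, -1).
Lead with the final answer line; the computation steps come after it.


Answer: Gamma_xxx = 8076/16421, Gamma_xxy = -18560/49263, Gamma_xyy = -62696/147789, Gamma_yxx = 29700/16421, Gamma_yxy = -11040/16421, Gamma_yyy = -90520/49263

E = 69/4, F = -29/3, G = 433/36 at the point
E_x = -18, E_y = 0, F_x = 17, F_y = 6, G_x = -80/9, G_y = -36
EG - F^2 = 16421/144;  g^inv = (144/16421) * [[433/36, 29/3], [29/3, 69/4]]
first-kind symbols [ij,l] = (1/2)(d_i g_jl + d_j g_il - d_l g_ij): [xx,x] = E_x/2 = -9, [xx,y] = F_x - E_y/2 = 17, [xy,x] = E_y/2 = 0, [xy,y] = G_x/2 = -40/9, [yy,x] = F_y - G_x/2 = 94/9, [yy,y] = G_y/2 = -18
Gamma^x_ij = (G*[ij,x] - F*[ij,y])/(EG - F^2), Gamma^y_ij = (E*[ij,y] - F*[ij,x])/(EG - F^2)


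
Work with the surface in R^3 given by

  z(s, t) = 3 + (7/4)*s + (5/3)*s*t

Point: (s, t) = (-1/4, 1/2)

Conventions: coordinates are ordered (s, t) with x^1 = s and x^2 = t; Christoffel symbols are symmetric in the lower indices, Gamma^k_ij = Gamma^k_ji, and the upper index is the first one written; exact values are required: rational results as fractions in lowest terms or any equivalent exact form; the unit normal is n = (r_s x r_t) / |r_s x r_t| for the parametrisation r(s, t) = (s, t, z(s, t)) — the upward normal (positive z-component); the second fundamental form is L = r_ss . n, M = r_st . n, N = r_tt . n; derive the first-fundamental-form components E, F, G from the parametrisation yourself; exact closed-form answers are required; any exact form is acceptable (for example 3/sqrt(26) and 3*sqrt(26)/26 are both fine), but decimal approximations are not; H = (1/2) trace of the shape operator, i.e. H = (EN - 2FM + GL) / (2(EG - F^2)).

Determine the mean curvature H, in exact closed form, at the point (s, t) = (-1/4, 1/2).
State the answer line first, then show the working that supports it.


Answer: H = 31*sqrt(1130)/12769

z_s = 31/12, z_t = -5/12, z_ss = 0, z_st = 5/3, z_tt = 0
E = 1105/144, F = -155/144, G = 169/144; answer radicand W^2 = 565/72
unnormalised second-form numerators: l = 0, m = 5/3, n = 0; L = l/sqrt(565/72), and similarly M = m/sqrt(W^2), N = n/sqrt(W^2)
H = (E*n - 2*F*m + G*l) / (2*(EG - F^2)*sqrt(W^2)); E*n - 2*F*m + G*l = 775/216, EG - F^2 = 565/72, so H = (155/678)/sqrt(565/72)


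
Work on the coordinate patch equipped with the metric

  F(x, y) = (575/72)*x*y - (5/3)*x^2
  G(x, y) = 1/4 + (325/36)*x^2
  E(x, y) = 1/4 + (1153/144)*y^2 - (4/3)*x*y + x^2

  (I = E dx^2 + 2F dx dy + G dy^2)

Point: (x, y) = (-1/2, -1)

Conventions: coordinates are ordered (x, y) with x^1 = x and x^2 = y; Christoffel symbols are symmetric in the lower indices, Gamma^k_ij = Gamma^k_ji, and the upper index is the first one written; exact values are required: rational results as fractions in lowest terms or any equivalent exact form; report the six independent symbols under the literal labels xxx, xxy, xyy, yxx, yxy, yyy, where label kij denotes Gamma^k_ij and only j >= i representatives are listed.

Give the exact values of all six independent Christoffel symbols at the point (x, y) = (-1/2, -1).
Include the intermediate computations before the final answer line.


E = 1129/144, F = 515/144, G = 361/144 at the point
E_x = 1/3, E_y = -1105/72, F_x = -455/72, F_y = -575/144, G_x = -325/36, G_y = 0
EG - F^2 = 659/96;  g^inv = (96/659) * [[361/144, -515/144], [-515/144, 1129/144]]
first-kind symbols [ij,l] = (1/2)(d_i g_jl + d_j g_il - d_l g_ij): [xx,x] = E_x/2 = 1/6, [xx,y] = F_x - E_y/2 = 65/48, [xy,x] = E_y/2 = -1105/144, [xy,y] = G_x/2 = -325/72, [yy,x] = F_y - G_x/2 = 25/48, [yy,y] = G_y/2 = 0
Gamma^x_ij = (G*[ij,x] - F*[ij,y])/(EG - F^2), Gamma^y_ij = (E*[ij,y] - F*[ij,x])/(EG - F^2)

Answer: Gamma_xxx = -30587/47448, Gamma_xxy = -21385/47448, Gamma_xyy = 9025/47448, Gamma_yxx = 69265/47448, Gamma_yxy = -54925/47448, Gamma_yyy = -12875/47448


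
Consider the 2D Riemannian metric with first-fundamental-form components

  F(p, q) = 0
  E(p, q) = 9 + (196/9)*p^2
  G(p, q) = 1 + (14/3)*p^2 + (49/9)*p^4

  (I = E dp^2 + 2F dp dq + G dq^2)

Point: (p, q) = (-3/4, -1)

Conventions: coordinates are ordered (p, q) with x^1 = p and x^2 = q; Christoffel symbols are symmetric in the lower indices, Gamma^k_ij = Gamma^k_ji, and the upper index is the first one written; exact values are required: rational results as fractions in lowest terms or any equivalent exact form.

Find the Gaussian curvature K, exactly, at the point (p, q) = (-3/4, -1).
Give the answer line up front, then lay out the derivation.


Answer: K = -10752/267325

E = 85/4, F = 0, G = 1369/256, EG - F^2 = 116365/1024 at the point
E_p = -98/3, E_q = 0, F_p = 0, F_q = 0, G_p = -259/16, G_q = 0
E_qq = 0, F_pq = 0, G_pp = 553/12
Compute both Brioschi determinants and normalise by (EG - F^2)^2.
M1 = [[-E_qq/2 + F_pq - G_pp/2, E_p/2, F_p - E_q/2], [F_q - G_p/2, E, F], [G_q/2, F, G]] = [[-553/24, -49/3, 0], [259/32, 85/4, 0], [0, 0, 1369/256]]; det M1 = -7829311/4096
M2 = [[0, E_q/2, G_p/2], [E_q/2, E, F], [G_p/2, F, G]] = [[0, 0, -259/32], [0, 85/4, 0], [-259/32, 0, 1369/256]]; det M2 = -5701885/4096
det M1 - det M2 = -1063713/2048; K = -1063713/2048 / (116365/1024)^2 = -10752/267325


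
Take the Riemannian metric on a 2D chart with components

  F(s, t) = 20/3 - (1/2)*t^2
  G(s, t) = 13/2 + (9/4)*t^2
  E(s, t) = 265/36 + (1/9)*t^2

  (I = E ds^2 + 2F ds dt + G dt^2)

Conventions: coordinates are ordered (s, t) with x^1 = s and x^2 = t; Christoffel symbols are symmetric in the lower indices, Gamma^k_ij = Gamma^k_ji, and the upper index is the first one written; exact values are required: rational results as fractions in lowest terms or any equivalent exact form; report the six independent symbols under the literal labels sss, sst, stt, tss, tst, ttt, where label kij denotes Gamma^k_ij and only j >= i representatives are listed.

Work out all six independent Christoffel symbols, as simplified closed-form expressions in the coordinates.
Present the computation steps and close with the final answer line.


E = 265/36 + (1/9)*t^2; F = 20/3 - (1/2)*t^2; G = 13/2 + (9/4)*t^2
Gamma^k_ij = (1/2) g^{kl} (d_i g_jl + d_j g_il - d_l g_ij), with g^inv = (1/(EG-F^2)) [[G, -F], [-F, E]]
first partials: E_s = 0, E_t = (2/9)*t, F_s = 0, F_t = -t, G_s = 0, G_t = (9/2)*t
D = EG - F^2 = 245/72 + (3449/144)*t^2
expanded: Gamma^s_ss = (G E_s - 2F F_s + F E_t)/(2D), Gamma^s_st = (G E_t - F G_s)/(2D), Gamma^s_tt = (2G F_t - G G_s - F G_t)/(2D), Gamma^t_ss = (2E F_s - E E_t - F E_s)/(2D), Gamma^t_st = (E G_s - F E_t)/(2D), Gamma^t_tt = (E G_t - 2F F_t + F G_s)/(2D); substitute and cancel common factors

Answer: Gamma_sss = (-24*t^3 + 320*t)/(10347*t^2 + 1470), Gamma_sst = (36*t^3 + 104*t)/(3449*t^2 + 490), Gamma_stt = (-162*t^3 - 3096*t)/(3449*t^2 + 490), Gamma_tss = (-16*t^3 - 1060*t)/(31041*t^2 + 4410), Gamma_tst = (24*t^3 - 320*t)/(10347*t^2 + 1470), Gamma_ttt = (-36*t^3 + 3345*t)/(3449*t^2 + 490)


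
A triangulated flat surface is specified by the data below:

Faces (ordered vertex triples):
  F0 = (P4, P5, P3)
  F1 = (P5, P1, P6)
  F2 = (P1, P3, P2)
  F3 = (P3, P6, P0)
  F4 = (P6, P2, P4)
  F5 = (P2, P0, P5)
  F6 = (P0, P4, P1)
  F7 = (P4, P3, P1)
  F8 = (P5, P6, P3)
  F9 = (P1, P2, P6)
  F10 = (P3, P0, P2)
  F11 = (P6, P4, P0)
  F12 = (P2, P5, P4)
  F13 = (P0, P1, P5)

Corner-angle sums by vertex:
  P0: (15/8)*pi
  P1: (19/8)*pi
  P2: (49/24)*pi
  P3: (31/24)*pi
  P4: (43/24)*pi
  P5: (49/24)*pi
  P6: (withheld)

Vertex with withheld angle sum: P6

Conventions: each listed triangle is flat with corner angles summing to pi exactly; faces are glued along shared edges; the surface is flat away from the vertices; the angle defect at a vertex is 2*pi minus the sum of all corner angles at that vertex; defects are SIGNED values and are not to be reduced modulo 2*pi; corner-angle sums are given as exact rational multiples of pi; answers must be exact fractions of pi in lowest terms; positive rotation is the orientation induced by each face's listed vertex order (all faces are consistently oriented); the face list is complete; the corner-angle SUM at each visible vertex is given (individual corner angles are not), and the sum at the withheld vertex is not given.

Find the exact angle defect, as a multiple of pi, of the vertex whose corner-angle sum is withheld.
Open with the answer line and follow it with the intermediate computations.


Answer: defect(P6) = (-7/12)*pi

V = 7, E = 21, F = 14; chi = V - E + F = 0
Gauss-Bonnet: total defect = 2*pi*chi = 0; visible defects sum to (7/12)*pi


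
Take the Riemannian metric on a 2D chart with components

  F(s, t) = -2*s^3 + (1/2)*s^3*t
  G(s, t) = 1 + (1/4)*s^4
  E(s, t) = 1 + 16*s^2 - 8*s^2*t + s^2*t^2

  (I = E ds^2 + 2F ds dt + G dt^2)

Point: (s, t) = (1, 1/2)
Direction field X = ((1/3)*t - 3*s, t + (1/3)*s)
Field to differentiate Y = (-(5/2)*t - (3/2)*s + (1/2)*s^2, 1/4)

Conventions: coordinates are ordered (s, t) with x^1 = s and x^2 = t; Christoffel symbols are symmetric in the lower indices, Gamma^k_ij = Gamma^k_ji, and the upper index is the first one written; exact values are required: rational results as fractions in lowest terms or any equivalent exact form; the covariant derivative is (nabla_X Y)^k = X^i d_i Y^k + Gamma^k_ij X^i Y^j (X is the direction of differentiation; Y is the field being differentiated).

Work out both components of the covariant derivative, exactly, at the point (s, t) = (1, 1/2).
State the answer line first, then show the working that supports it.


Answer: (nabla_X Y)^s = 7501/1296, (nabla_X Y)^t = -1195/1296

E = 53/4, F = -7/4, G = 5/4 at the point
E_s = 49/2, E_t = -7, F_s = -21/4, F_t = 1/2, G_s = 1, G_t = 0
EG - F^2 = 27/2;  g^inv = (2/27) * [[5/4, 7/4], [7/4, 53/4]]
first-kind symbols [ij,l] = (1/2)(d_i g_jl + d_j g_il - d_l g_ij): [ss,s] = E_s/2 = 49/4, [ss,t] = F_s - E_t/2 = -7/4, [st,s] = E_t/2 = -7/2, [st,t] = G_s/2 = 1/2, [tt,s] = F_t - G_s/2 = 0, [tt,t] = G_t/2 = 0
Gamma^s_ij = (G*[ij,s] - F*[ij,t])/(EG - F^2), Gamma^t_ij = (E*[ij,t] - F*[ij,s])/(EG - F^2)
Gamma_sss = 49/54, Gamma_sst = -7/27, Gamma_stt = 0, Gamma_tss = -7/54, Gamma_tst = 1/27, Gamma_ttt = 0
X = (-17/6, 5/6), Y = (-9/4, 1/4) at the point


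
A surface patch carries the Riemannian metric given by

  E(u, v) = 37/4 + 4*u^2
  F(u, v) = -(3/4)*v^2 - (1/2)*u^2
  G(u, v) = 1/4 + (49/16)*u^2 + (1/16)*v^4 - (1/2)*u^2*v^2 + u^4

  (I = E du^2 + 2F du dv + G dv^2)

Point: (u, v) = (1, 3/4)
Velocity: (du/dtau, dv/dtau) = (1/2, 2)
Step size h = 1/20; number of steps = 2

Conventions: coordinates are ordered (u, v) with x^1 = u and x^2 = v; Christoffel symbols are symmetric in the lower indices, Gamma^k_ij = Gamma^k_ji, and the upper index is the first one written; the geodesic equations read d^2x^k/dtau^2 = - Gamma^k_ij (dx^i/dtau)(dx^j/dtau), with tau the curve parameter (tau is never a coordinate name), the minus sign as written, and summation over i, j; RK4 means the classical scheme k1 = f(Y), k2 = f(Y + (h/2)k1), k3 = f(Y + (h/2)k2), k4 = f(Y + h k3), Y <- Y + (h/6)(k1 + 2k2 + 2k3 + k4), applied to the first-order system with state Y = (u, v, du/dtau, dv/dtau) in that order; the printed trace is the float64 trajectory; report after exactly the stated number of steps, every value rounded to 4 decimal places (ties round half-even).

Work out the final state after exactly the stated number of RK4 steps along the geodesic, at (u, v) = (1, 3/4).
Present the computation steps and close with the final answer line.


f(Y) = (du/dtau, dv/dtau, -Gamma^u_ij Y'^i Y'^j, -Gamma^v_ij Y'^i Y'^j) with the Gammas evaluated at the stage position; h = 0.050000; intermediate values shown to 6 dp
step 0: u = 1.0000, v = 0.7500, du/dtau = 0.5000, dv/dtau = 2.0000
step 1:
  k1: at (u, v) = (1.000000, 0.750000), (du/dtau, dv/dtau) = (0.500000, 2.000000); Gamma_uuu = 0.289292, Gamma_uuv = 0.083438, Gamma_uvv = -0.458550, Gamma_vuu = -0.181018, Gamma_vuv = 1.199244, Gamma_vvv = -0.183902; k1 = (0.500000, 2.000000, 1.595000, -1.617627)
  k2: at (u, v) = (1.012500, 0.800000), (du/dtau, dv/dtau) = (0.539875, 1.959559); Gamma_uuu = 0.290343, Gamma_uuv = 0.088771, Gamma_uvv = -0.467929, Gamma_vuu = -0.175038, Gamma_vuv = 1.194005, Gamma_vvv = -0.195870; k2 = (0.539875, 1.959559, 1.524338, -1.723182)
  k3: at (u, v) = (1.013497, 0.798989), (du/dtau, dv/dtau) = (0.538108, 1.956920); Gamma_uuu = 0.290485, Gamma_uuv = 0.088648, Gamma_uvv = -0.468231, Gamma_vuu = -0.174820, Gamma_vuv = 1.193318, Gamma_vvv = -0.195557; k3 = (0.538108, 1.956920, 1.522298, -1.713696)
  k4: at (u, v) = (1.026905, 0.847846), (du/dtau, dv/dtau) = (0.576115, 1.914315); Gamma_uuu = 0.291634, Gamma_uuv = 0.094048, Gamma_uvv = -0.477761, Gamma_vuu = -0.168654, Gamma_vuv = 1.187777, Gamma_vvv = -0.207392; k4 = (0.576115, 1.914315, 1.446565, -1.803932)
  Y <- Y + (h/6)(k1 + 2k2 + 2k3 + k4): u = 1.0269, v = 0.8479, du/dtau = 0.5761, dv/dtau = 1.9142
step 2:
  k1: at (u, v) = (1.026934, 0.847894), (du/dtau, dv/dtau) = (0.576124, 1.914206); Gamma_uuu = 0.291637, Gamma_uuv = 0.094053, Gamma_uvv = -0.477776, Gamma_vuu = -0.168644, Gamma_vuv = 1.187763, Gamma_vvv = -0.207402; k1 = (0.576124, 1.914206, 1.446414, -1.803839)
  k2: at (u, v) = (1.041337, 0.895749), (du/dtau, dv/dtau) = (0.612284, 1.869110); Gamma_uuu = 0.292893, Gamma_uuv = 0.099506, Gamma_uvv = -0.487506, Gamma_vuu = -0.162288, Gamma_vuv = 1.181885, Gamma_vvv = -0.219098; k2 = (0.612284, 1.869110, 1.365581, -1.878884)
  k3: at (u, v) = (1.042241, 0.894622), (du/dtau, dv/dtau) = (0.610263, 1.867234); Gamma_uuu = 0.293017, Gamma_uuv = 0.099349, Gamma_uvv = -0.487759, Gamma_vuu = -0.162129, Gamma_vuv = 1.181265, Gamma_vvv = -0.218729; k3 = (0.610263, 1.867234, 1.365059, -1.869118)
  k4: at (u, v) = (1.057447, 0.941256), (du/dtau, dv/dtau) = (0.644377, 1.820750); Gamma_uuu = 0.294349, Gamma_uuv = 0.104782, Gamma_uvv = -0.497595, Gamma_vuu = -0.155696, Gamma_vuv = 1.175174, Gamma_vvv = -0.230176; k4 = (0.644377, 1.820750, 1.281500, -1.929830)
  Y <- Y + (h/6)(k1 + 2k2 + 2k3 + k4): u = 1.0575, v = 0.9413, du/dtau = 0.6444, dv/dtau = 1.8206

Answer: u = 1.0575, v = 0.9413, du/dtau = 0.6444, dv/dtau = 1.8206


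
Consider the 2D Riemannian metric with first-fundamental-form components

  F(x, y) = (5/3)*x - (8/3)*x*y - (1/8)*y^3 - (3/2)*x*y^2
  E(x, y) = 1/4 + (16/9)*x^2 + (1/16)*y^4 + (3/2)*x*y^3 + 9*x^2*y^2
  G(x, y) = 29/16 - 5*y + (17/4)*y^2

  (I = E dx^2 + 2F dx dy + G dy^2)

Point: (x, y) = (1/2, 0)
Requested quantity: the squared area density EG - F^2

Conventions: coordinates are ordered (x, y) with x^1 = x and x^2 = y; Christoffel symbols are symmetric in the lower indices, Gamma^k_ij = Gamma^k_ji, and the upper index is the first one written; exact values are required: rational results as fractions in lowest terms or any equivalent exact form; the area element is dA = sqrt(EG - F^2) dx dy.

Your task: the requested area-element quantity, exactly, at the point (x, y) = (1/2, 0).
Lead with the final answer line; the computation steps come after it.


Answer: EG - F^2 = 325/576

E = 25/36, F = 5/6, G = 29/16; EG - F^2 = 325/576


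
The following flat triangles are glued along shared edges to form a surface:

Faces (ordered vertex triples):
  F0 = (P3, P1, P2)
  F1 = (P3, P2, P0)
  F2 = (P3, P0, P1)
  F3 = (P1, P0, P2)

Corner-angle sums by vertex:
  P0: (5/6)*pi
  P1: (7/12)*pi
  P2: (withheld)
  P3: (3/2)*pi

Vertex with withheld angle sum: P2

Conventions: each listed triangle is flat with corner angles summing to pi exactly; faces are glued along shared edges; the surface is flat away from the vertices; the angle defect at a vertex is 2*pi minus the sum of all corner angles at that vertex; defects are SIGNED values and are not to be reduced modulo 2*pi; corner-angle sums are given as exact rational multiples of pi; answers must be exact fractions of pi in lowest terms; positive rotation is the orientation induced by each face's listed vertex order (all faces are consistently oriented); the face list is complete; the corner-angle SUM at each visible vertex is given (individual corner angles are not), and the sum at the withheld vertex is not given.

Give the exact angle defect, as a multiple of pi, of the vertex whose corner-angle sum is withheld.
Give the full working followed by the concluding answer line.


V = 4, E = 6, F = 4; chi = V - E + F = 2
Gauss-Bonnet: total defect = 2*pi*chi = 4*pi; visible defects sum to (37/12)*pi

Answer: defect(P2) = (11/12)*pi


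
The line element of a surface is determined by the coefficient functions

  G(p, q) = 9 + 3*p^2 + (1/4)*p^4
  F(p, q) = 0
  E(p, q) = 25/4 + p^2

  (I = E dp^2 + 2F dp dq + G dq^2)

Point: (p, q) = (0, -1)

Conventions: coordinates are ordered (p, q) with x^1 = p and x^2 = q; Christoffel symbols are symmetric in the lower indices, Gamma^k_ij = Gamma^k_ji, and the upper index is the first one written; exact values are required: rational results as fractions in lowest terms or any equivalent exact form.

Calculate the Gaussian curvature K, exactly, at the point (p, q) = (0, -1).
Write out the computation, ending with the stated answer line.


E = 25/4, F = 0, G = 9, EG - F^2 = 225/4 at the point
E_p = 0, E_q = 0, F_p = 0, F_q = 0, G_p = 0, G_q = 0
E_qq = 0, F_pq = 0, G_pp = 6
Apply the Brioschi formula K = (det M1 - det M2)/(EG - F^2)^2 over the derivative matrices of E, F, G.
M1 = [[-E_qq/2 + F_pq - G_pp/2, E_p/2, F_p - E_q/2], [F_q - G_p/2, E, F], [G_q/2, F, G]] = [[-3, 0, 0], [0, 25/4, 0], [0, 0, 9]]; det M1 = -675/4
M2 = [[0, E_q/2, G_p/2], [E_q/2, E, F], [G_p/2, F, G]] = [[0, 0, 0], [0, 25/4, 0], [0, 0, 9]]; det M2 = 0
det M1 - det M2 = -675/4; K = -675/4 / (225/4)^2 = -4/75

Answer: K = -4/75


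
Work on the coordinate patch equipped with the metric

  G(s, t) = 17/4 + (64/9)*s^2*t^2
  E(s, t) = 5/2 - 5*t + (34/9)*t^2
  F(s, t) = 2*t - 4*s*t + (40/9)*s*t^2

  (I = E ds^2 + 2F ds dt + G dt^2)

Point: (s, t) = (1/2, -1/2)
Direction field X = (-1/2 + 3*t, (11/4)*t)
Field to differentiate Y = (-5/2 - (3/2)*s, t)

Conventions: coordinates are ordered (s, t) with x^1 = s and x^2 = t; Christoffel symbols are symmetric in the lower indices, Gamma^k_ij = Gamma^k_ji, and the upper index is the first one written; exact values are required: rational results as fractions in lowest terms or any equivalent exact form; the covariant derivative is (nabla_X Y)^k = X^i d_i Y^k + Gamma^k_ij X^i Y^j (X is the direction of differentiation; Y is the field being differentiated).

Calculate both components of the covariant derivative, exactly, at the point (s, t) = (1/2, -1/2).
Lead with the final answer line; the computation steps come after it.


Answer: (nabla_X Y)^s = -159825/63584, (nabla_X Y)^t = 41995/3974

E = 107/18, F = 5/9, G = 169/36 at the point
E_s = 0, E_t = -79/9, F_s = 28/9, F_t = -20/9, G_s = 16/9, G_t = -16/9
EG - F^2 = 1987/72;  g^inv = (72/1987) * [[169/36, -5/9], [-5/9, 107/18]]
first-kind symbols [ij,l] = (1/2)(d_i g_jl + d_j g_il - d_l g_ij): [ss,s] = E_s/2 = 0, [ss,t] = F_s - E_t/2 = 15/2, [st,s] = E_t/2 = -79/18, [st,t] = G_s/2 = 8/9, [tt,s] = F_t - G_s/2 = -28/9, [tt,t] = G_t/2 = -8/9
Gamma^s_ij = (G*[ij,s] - F*[ij,t])/(EG - F^2), Gamma^t_ij = (E*[ij,t] - F*[ij,s])/(EG - F^2)
Gamma_sss = -300/1987, Gamma_sst = -1519/1987, Gamma_stt = -1016/1987, Gamma_tss = 3210/1987, Gamma_tst = 556/1987, Gamma_ttt = -256/1987
X = (-2, -11/8), Y = (-13/4, -1/2) at the point


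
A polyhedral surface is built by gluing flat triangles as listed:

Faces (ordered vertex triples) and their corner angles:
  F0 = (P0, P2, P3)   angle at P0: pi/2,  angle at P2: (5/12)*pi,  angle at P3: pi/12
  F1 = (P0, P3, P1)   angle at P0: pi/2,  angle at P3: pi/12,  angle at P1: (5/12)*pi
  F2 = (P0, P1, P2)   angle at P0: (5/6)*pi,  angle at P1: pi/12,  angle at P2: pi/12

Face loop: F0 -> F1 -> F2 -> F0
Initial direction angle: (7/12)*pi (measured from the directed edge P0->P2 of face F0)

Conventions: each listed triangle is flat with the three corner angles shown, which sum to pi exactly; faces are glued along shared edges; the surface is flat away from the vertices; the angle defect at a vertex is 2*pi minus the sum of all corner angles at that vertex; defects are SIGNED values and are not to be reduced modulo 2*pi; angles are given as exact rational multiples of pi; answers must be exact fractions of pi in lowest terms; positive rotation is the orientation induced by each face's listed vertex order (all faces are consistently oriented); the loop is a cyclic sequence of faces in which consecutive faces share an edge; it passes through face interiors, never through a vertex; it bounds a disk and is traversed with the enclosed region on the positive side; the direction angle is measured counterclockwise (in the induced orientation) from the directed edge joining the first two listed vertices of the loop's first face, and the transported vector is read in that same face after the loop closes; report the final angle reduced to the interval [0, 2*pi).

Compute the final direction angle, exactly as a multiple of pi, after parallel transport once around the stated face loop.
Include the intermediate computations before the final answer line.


enclosed vertex P0: corner angles sum to (11/6)*pi, defect = 2*pi - (11/6)*pi = pi/6
the rotation equals the total enclosed defect, so the final angle is initial + defects (mod 2*pi)
final angle = (7/12)*pi + pi/6 = (3/4)*pi (mod 2*pi)

Answer: final direction angle = (3/4)*pi


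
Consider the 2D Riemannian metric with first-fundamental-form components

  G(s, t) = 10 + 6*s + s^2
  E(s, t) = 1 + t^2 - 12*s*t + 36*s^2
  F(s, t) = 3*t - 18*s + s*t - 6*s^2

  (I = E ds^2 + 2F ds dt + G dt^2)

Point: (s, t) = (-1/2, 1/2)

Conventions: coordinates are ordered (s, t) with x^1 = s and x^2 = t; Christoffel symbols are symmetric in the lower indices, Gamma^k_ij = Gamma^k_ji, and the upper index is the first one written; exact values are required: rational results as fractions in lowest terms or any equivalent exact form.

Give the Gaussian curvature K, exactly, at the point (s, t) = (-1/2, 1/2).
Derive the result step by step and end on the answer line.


E = 53/4, F = 35/4, G = 29/4, EG - F^2 = 39/2 at the point
E_s = -42, E_t = 7, F_s = -23/2, F_t = 5/2, G_s = 5, G_t = 0
E_tt = 2, F_st = 1, G_ss = 2
Brioschi: K = (det M1 - det M2) / (EG - F^2)^2 with the standard first/second-derivative matrices M1, M2.
M1 = [[-E_tt/2 + F_st - G_ss/2, E_s/2, F_s - E_t/2], [F_t - G_s/2, E, F], [G_t/2, F, G]] = [[-1, -21, -15], [0, 53/4, 35/4], [0, 35/4, 29/4]]; det M1 = -39/2
M2 = [[0, E_t/2, G_s/2], [E_t/2, E, F], [G_s/2, F, G]] = [[0, 7/2, 5/2], [7/2, 53/4, 35/4], [5/2, 35/4, 29/4]]; det M2 = -37/2
det M1 - det M2 = -1; K = -1 / (39/2)^2 = -4/1521

Answer: K = -4/1521


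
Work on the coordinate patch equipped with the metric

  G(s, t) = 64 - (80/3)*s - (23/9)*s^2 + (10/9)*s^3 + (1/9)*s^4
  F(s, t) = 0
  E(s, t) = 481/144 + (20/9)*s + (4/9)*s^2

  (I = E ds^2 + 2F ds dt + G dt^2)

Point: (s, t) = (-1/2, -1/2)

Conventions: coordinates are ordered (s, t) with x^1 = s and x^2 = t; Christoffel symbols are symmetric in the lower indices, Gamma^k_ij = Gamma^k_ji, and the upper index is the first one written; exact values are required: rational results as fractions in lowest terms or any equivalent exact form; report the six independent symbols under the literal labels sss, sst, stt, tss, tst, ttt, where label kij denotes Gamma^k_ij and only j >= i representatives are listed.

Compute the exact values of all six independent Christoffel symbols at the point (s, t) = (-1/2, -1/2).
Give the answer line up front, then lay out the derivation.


Answer: Gamma_sss = 128/337, Gamma_sst = 0, Gamma_stt = 1680/337, Gamma_tss = 0, Gamma_tst = -16/105, Gamma_ttt = 0

E = 337/144, F = 0, G = 1225/16 at the point
E_s = 16/9, E_t = 0, F_s = 0, F_t = 0, G_s = -70/3, G_t = 0
EG - F^2 = 412825/2304;  g^inv = (2304/412825) * [[1225/16, 0], [0, 337/144]]
first-kind symbols [ij,l] = (1/2)(d_i g_jl + d_j g_il - d_l g_ij): [ss,s] = E_s/2 = 8/9, [ss,t] = F_s - E_t/2 = 0, [st,s] = E_t/2 = 0, [st,t] = G_s/2 = -35/3, [tt,s] = F_t - G_s/2 = 35/3, [tt,t] = G_t/2 = 0
Gamma^s_ij = (G*[ij,s] - F*[ij,t])/(EG - F^2), Gamma^t_ij = (E*[ij,t] - F*[ij,s])/(EG - F^2)


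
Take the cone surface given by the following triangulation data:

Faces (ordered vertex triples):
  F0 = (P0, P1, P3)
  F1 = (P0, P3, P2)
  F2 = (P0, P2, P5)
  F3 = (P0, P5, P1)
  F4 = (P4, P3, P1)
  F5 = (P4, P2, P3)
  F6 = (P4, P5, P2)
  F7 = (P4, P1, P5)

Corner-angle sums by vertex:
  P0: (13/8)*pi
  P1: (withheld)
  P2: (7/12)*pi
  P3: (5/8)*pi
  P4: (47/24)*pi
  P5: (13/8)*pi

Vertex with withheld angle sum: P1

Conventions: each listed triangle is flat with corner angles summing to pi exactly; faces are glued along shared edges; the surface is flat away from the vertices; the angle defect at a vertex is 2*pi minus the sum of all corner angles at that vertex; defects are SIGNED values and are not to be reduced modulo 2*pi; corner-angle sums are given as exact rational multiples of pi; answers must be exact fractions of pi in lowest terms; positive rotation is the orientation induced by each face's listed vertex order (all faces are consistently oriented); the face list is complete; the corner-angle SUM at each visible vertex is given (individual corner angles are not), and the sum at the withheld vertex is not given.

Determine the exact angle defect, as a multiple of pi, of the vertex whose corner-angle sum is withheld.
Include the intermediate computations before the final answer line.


V = 6, E = 12, F = 8; chi = V - E + F = 2
Gauss-Bonnet: total defect = 2*pi*chi = 4*pi; visible defects sum to (43/12)*pi

Answer: defect(P1) = (5/12)*pi


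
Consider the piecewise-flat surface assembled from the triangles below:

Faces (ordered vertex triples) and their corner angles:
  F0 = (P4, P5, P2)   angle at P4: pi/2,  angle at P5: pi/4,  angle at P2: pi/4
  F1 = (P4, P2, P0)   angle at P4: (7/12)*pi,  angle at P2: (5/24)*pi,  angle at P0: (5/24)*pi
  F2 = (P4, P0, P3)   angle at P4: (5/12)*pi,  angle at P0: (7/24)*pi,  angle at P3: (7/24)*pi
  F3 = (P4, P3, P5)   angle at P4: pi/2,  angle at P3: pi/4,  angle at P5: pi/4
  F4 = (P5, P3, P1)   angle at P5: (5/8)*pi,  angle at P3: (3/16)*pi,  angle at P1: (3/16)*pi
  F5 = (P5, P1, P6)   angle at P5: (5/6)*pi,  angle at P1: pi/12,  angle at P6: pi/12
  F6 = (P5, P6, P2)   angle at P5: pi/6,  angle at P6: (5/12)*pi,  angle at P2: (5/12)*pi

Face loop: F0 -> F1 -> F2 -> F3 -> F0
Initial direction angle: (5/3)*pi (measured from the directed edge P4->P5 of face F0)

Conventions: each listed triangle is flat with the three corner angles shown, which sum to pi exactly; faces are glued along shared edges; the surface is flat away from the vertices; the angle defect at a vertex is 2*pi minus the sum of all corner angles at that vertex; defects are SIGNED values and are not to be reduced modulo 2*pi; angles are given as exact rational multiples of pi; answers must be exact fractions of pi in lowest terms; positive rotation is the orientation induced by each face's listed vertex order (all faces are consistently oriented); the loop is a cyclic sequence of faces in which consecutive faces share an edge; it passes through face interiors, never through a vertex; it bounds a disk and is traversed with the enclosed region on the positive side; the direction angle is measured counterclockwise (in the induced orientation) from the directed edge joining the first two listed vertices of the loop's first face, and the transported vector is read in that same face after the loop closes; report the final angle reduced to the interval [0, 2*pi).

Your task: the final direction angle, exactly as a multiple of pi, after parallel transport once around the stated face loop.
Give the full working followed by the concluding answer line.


enclosed vertex P4: corner angles sum to 2*pi, defect = 2*pi - 2*pi = 0
adding the enclosed defects to the starting angle (mod 2*pi, induced orientation) gives the holonomy
final angle = (5/3)*pi + 0 = (5/3)*pi (mod 2*pi)

Answer: final direction angle = (5/3)*pi


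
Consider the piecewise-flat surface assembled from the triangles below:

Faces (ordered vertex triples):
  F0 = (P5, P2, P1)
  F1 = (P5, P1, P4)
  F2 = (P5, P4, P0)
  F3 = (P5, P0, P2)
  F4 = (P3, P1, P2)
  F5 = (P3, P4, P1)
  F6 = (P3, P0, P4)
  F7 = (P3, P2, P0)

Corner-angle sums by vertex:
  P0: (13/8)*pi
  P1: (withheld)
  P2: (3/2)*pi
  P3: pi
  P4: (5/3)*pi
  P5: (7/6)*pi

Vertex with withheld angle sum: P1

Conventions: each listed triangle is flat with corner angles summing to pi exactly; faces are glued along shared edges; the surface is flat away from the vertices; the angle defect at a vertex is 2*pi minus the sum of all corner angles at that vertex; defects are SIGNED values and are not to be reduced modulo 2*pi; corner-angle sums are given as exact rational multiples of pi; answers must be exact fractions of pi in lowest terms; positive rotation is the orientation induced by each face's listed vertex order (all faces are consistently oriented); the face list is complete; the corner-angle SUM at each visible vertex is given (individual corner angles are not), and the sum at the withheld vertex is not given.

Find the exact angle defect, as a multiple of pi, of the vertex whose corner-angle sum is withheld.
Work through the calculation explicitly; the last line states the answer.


V = 6, E = 12, F = 8; chi = V - E + F = 2
Gauss-Bonnet: total defect = 2*pi*chi = 4*pi; visible defects sum to (73/24)*pi

Answer: defect(P1) = (23/24)*pi


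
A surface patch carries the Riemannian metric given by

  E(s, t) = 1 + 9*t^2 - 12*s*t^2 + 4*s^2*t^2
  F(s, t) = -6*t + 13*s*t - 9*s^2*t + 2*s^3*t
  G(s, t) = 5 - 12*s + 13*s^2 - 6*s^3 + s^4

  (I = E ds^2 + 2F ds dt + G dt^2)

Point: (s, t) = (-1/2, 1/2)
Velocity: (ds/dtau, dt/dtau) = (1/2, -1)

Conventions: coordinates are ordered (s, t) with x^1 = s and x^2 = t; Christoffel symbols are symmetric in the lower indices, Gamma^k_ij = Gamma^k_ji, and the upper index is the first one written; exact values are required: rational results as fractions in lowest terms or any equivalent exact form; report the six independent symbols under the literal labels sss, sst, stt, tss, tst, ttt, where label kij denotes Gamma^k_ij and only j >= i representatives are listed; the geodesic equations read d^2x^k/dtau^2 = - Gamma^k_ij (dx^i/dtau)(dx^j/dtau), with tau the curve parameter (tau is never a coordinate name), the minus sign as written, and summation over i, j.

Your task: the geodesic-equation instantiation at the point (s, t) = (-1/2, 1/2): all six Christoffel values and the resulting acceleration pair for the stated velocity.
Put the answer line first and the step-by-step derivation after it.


Answer: Gamma_sss = -32/305, Gamma_sst = 128/305, Gamma_stt = 0, Gamma_tss = 12/61, Gamma_tst = -48/61, Gamma_ttt = 0; accelerations (d^2s/dtau^2, d^2t/dtau^2) = (136/305, -51/61)

E = 5, F = -15/2, G = 241/16 at the point
E_s = -4, E_t = 16, F_s = 47/4, F_t = -15, G_s = -30, G_t = 0
EG - F^2 = 305/16;  g^inv = (16/305) * [[241/16, 15/2], [15/2, 5]]
first-kind symbols [ij,l] = (1/2)(d_i g_jl + d_j g_il - d_l g_ij): [ss,s] = E_s/2 = -2, [ss,t] = F_s - E_t/2 = 15/4, [st,s] = E_t/2 = 8, [st,t] = G_s/2 = -15, [tt,s] = F_t - G_s/2 = 0, [tt,t] = G_t/2 = 0
Gamma^s_ij = (G*[ij,s] - F*[ij,t])/(EG - F^2), Gamma^t_ij = (E*[ij,t] - F*[ij,s])/(EG - F^2)
Gamma_sss = -32/305, Gamma_sst = 128/305, Gamma_stt = 0, Gamma_tss = 12/61, Gamma_tst = -48/61, Gamma_ttt = 0
d^2s/dtau^2 = -(Gamma_sss*(1/2)^2 + 2*Gamma_sst*(1/2)*(-1) + Gamma_stt*(-1)^2) = 136/305
d^2t/dtau^2 = -(Gamma_tss*(1/2)^2 + 2*Gamma_tst*(1/2)*(-1) + Gamma_ttt*(-1)^2) = -51/61


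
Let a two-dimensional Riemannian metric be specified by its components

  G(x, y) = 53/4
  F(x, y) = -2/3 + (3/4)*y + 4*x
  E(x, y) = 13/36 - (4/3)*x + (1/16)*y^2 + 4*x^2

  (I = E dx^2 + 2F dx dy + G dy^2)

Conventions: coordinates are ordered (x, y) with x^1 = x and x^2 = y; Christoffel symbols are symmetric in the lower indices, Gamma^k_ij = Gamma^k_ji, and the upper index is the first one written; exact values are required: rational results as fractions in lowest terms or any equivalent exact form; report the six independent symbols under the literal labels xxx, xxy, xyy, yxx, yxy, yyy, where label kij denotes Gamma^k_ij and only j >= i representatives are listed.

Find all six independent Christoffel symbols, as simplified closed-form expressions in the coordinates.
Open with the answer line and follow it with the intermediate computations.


Answer: Gamma_xxx = (144*x*y + 21312*x + 27*y^2 - 1752*y - 3552)/(21312*x^2 - 3456*x*y - 7104*x + 153*y^2 + 576*y + 2500), Gamma_xxy = 477*y/(21312*x^2 - 3456*x*y - 7104*x + 153*y^2 + 576*y + 2500), Gamma_xyy = 5724/(21312*x^2 - 3456*x*y - 7104*x + 153*y^2 + 576*y + 2500), Gamma_yxx = (-576*x^2*y - 6720*x*y - 9*y^3 + 576*y^2 + 1100*y + 2304)/(85248*x^2 - 13824*x*y - 28416*x + 612*y^2 + 2304*y + 10000), Gamma_yxy = (-144*x*y - 27*y^2 + 24*y)/(21312*x^2 - 3456*x*y - 7104*x + 153*y^2 + 576*y + 2500), Gamma_yyy = (-1728*x - 324*y + 288)/(21312*x^2 - 3456*x*y - 7104*x + 153*y^2 + 576*y + 2500)

E = 13/36 - (4/3)*x + (1/16)*y^2 + 4*x^2; F = -2/3 + (3/4)*y + 4*x; G = 53/4
Gamma^k_ij = (1/2) g^{kl} (d_i g_jl + d_j g_il - d_l g_ij), with g^inv = (1/(EG-F^2)) [[G, -F], [-F, E]]
first partials: E_x = -4/3 + 8*x, E_y = (1/8)*y, F_x = 4, F_y = 3/4, G_x = 0, G_y = 0
D = EG - F^2 = 625/144 + y - (37/3)*x + (17/64)*y^2 - 6*x*y + 37*x^2
expanded: Gamma^x_xx = (G E_x - 2F F_x + F E_y)/(2D), Gamma^x_xy = (G E_y - F G_x)/(2D), Gamma^x_yy = (2G F_y - G G_x - F G_y)/(2D), Gamma^y_xx = (2E F_x - E E_y - F E_x)/(2D), Gamma^y_xy = (E G_x - F E_y)/(2D), Gamma^y_yy = (E G_y - 2F F_y + F G_x)/(2D); substitute and cancel common factors


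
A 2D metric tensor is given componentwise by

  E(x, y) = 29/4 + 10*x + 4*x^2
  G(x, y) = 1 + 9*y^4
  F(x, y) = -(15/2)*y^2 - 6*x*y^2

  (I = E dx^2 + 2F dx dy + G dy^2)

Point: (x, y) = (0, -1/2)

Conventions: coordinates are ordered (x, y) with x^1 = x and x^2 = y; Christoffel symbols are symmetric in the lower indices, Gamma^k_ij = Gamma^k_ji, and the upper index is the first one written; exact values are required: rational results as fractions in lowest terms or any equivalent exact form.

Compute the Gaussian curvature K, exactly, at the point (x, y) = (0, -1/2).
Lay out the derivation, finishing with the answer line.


E = 29/4, F = -15/8, G = 25/16, EG - F^2 = 125/16 at the point
E_x = 10, E_y = 0, F_x = -3/2, F_y = 15/2, G_x = 0, G_y = -9/2
E_yy = 0, F_xy = 6, G_xx = 0
The intrinsic route: Brioschi's K = (det M1 - det M2)/(EG - F^2)^2.
M1 = [[-E_yy/2 + F_xy - G_xx/2, E_x/2, F_x - E_y/2], [F_y - G_x/2, E, F], [G_y/2, F, G]] = [[6, 5, -3/2], [15/2, 29/4, -15/8], [-9/4, -15/8, 25/16]]; det M1 = 6
M2 = [[0, E_y/2, G_x/2], [E_y/2, E, F], [G_x/2, F, G]] = [[0, 0, 0], [0, 29/4, -15/8], [0, -15/8, 25/16]]; det M2 = 0
det M1 - det M2 = 6; K = 6 / (125/16)^2 = 1536/15625

Answer: K = 1536/15625


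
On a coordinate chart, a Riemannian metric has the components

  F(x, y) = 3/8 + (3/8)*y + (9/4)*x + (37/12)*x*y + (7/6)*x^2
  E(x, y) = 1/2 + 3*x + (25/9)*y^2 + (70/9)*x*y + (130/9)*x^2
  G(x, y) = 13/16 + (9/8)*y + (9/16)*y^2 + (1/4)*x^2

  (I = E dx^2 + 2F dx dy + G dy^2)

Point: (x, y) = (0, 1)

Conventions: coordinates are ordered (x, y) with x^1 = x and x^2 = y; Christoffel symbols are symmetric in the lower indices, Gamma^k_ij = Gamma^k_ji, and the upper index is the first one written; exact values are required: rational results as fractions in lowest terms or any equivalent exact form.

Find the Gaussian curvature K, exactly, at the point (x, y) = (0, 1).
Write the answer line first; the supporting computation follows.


Answer: K = 31116/172543

E = 59/18, F = 3/4, G = 5/2, EG - F^2 = 1099/144 at the point
E_x = 97/9, E_y = 50/9, F_x = 16/3, F_y = 3/8, G_x = 0, G_y = 9/4
E_yy = 50/9, F_xy = 37/12, G_xx = 1/2
K follows from Brioschi's formula, (det M1 - det M2)/(EG - F^2)^2.
M1 = [[-E_yy/2 + F_xy - G_xx/2, E_x/2, F_x - E_y/2], [F_y - G_x/2, E, F], [G_y/2, F, G]] = [[1/18, 97/18, 23/9], [3/8, 59/18, 3/4], [9/8, 3/4, 5/2]]; det M1 = -45547/5184
M2 = [[0, E_y/2, G_x/2], [E_y/2, E, F], [G_x/2, F, G]] = [[0, 25/9, 0], [25/9, 59/18, 3/4], [0, 3/4, 5/2]]; det M2 = -3125/162
det M1 - det M2 = 18151/1728; K = 18151/1728 / (1099/144)^2 = 31116/172543


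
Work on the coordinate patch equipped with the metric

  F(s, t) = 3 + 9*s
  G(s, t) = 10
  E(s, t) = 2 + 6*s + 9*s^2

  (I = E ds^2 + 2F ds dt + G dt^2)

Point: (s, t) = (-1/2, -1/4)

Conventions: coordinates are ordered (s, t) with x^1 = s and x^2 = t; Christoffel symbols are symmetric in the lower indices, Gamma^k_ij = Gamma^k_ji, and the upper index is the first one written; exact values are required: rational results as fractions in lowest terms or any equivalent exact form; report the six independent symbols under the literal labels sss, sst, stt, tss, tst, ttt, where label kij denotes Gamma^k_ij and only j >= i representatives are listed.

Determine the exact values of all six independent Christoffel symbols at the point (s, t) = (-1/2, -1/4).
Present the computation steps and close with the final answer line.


E = 5/4, F = -3/2, G = 10 at the point
E_s = -3, E_t = 0, F_s = 9, F_t = 0, G_s = 0, G_t = 0
EG - F^2 = 41/4;  g^inv = (4/41) * [[10, 3/2], [3/2, 5/4]]
first-kind symbols [ij,l] = (1/2)(d_i g_jl + d_j g_il - d_l g_ij): [ss,s] = E_s/2 = -3/2, [ss,t] = F_s - E_t/2 = 9, [st,s] = E_t/2 = 0, [st,t] = G_s/2 = 0, [tt,s] = F_t - G_s/2 = 0, [tt,t] = G_t/2 = 0
Gamma^s_ij = (G*[ij,s] - F*[ij,t])/(EG - F^2), Gamma^t_ij = (E*[ij,t] - F*[ij,s])/(EG - F^2)

Answer: Gamma_sss = -6/41, Gamma_sst = 0, Gamma_stt = 0, Gamma_tss = 36/41, Gamma_tst = 0, Gamma_ttt = 0


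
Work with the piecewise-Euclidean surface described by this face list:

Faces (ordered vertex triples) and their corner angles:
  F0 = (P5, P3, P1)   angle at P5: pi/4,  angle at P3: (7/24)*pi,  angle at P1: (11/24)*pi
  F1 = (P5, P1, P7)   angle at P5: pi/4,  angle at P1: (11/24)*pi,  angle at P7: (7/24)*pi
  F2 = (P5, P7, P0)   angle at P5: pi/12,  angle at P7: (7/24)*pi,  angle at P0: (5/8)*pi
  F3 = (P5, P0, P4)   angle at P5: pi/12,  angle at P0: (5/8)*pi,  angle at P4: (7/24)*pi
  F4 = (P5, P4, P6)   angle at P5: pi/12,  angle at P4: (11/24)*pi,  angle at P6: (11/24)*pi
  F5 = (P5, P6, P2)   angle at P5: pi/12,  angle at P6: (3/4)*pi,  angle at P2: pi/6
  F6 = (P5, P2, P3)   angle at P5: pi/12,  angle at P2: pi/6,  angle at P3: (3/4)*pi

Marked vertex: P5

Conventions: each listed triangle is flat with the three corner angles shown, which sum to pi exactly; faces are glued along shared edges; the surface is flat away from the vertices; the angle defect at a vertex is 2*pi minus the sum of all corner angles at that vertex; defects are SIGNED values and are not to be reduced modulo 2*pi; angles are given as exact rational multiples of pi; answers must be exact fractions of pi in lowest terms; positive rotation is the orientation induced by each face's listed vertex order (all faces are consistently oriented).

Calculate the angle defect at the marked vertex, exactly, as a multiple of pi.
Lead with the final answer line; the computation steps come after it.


Answer: defect(P5) = (13/12)*pi

Sum of corner angles at P5: (11/12)*pi
defect = 2*pi - (11/12)*pi


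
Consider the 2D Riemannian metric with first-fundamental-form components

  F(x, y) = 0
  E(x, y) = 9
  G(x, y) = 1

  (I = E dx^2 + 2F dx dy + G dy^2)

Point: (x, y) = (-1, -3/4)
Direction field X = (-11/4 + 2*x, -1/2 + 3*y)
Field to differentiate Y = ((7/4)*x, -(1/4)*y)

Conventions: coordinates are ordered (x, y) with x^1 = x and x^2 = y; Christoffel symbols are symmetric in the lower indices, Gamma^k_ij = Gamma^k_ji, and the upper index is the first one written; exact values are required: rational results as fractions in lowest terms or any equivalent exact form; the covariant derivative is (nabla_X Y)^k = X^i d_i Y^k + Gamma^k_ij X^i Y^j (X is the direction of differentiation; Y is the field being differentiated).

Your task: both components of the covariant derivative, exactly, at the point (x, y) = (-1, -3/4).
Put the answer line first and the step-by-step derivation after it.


Answer: (nabla_X Y)^x = -133/16, (nabla_X Y)^y = 11/16

E = 9, F = 0, G = 1 at the point
E_x = 0, E_y = 0, F_x = 0, F_y = 0, G_x = 0, G_y = 0
EG - F^2 = 9;  g^inv = (1/9) * [[1, 0], [0, 9]]
first-kind symbols [ij,l] = (1/2)(d_i g_jl + d_j g_il - d_l g_ij): [xx,x] = E_x/2 = 0, [xx,y] = F_x - E_y/2 = 0, [xy,x] = E_y/2 = 0, [xy,y] = G_x/2 = 0, [yy,x] = F_y - G_x/2 = 0, [yy,y] = G_y/2 = 0
Gamma^x_ij = (G*[ij,x] - F*[ij,y])/(EG - F^2), Gamma^y_ij = (E*[ij,y] - F*[ij,x])/(EG - F^2)
Gamma_xxx = 0, Gamma_xxy = 0, Gamma_xyy = 0, Gamma_yxx = 0, Gamma_yxy = 0, Gamma_yyy = 0
X = (-19/4, -11/4), Y = (-7/4, 3/16) at the point
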